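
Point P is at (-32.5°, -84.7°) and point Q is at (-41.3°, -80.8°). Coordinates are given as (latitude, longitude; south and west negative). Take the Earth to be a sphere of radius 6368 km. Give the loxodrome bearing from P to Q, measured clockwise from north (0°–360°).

160.5°

Δψ = ln[tan(π/4+φ₂/2)/tan(π/4+φ₁/2)] = -0.1925
Δλ = +0.0681 rad (taken the short way round)
course = atan2(Δλ, Δψ) = 160.52°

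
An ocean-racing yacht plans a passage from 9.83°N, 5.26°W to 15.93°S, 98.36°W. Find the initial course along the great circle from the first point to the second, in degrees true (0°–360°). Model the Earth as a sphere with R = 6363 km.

254.8°

θ = atan2( sin Δλ·cos φ₂ ,  cos φ₁ sin φ₂ − sin φ₁ cos φ₂ cos Δλ )
  = atan2(-0.9602, -0.2616) = 254.76°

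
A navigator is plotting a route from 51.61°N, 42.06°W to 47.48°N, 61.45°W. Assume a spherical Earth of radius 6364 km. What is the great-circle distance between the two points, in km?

1466 km

Haversine: a = sin²(Δφ/2)+cos φ₁ cos φ₂ sin²(Δλ/2) = 0.01320;  σ = 2·atan2(√a,√(1−a))
σ = 13.195° → d = Rσ = 6364·0.23030 = 1466 km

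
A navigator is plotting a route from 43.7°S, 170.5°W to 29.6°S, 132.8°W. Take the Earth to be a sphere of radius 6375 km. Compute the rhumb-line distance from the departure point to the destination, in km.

Rhumb course C = atan2(Δλ, Δψ) with Δψ = ln[tan(π/4+φ₂/2)/tan(π/4+φ₁/2)] = +0.3084, Δλ = +0.6580 → C = 64.89°
d = R·|Δφ| / |cos C| = 6375·0.24609 / 0.42438 = 3697 km

3697 km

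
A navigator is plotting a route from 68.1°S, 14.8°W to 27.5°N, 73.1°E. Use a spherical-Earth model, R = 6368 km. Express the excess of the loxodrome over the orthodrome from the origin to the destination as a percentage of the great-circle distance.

Great circle: σ = 2.0002 rad → d_gc = Rσ = 12737.1 km
Rhumb: Δφ = +1.6685, Δλ = +1.5341, Δψ = +2.1421, q = Δφ/Δψ = 0.7789 → d_rh = R√(Δφ²+q²Δλ²) = 13069.1 km
Excess = (13069.1 − 12737.1) / 12737.1 = 332.0 / 12737.1 = 2.61% ≈ 2.6%

2.6%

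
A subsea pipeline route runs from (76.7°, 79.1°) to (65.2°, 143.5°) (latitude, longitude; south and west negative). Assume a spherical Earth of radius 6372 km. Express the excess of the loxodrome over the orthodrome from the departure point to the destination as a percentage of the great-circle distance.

4.9%

Great circle: σ = 0.3894 rad → d_gc = Rσ = 2481.5 km
Rhumb: Δφ = -0.2007, Δλ = +1.1240, Δψ = -0.6344, q = Δφ/Δψ = 0.3164 → d_rh = R√(Δφ²+q²Δλ²) = 2602.1 km
Excess = (2602.1 − 2481.5) / 2481.5 = 120.6 / 2481.5 = 4.86% ≈ 4.9%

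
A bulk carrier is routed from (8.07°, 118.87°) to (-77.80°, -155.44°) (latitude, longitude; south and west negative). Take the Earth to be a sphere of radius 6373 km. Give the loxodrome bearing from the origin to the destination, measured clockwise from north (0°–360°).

Δψ = ln[tan(π/4+φ₂/2)/tan(π/4+φ₁/2)] = -2.3775
Δλ = +1.4956 rad (taken the short way round)
course = atan2(Δλ, Δψ) = 147.83°

147.8°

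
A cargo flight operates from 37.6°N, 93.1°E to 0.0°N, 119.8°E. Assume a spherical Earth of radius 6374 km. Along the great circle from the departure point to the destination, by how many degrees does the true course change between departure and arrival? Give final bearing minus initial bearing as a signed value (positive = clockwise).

+9.2°

At departure: θ₁ = atan2(sin Δλ cos φ₂, cos φ₁ sin φ₂ − sin φ₁ cos φ₂ cos Δλ) = 140.50°
At arrival: θ₂ = atan2(sin Δλ cos φ₁, −cos φ₂ sin φ₁ + sin φ₂ cos φ₁ cos Δλ) = 149.74°
Δθ = θ₂ − θ₁ = +9.2°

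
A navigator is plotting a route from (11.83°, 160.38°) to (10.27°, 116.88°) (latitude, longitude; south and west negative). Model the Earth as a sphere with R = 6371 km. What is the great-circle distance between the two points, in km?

4746 km

cos σ = sin φ₁ sin φ₂ + cos φ₁ cos φ₂ cos Δλ
      = sin(11.83°)sin(10.27°) + cos(11.83°)cos(10.27°)cos(-43.50°) = 0.7351
σ = 42.681° → d = Rσ = 6371·0.74492 = 4746 km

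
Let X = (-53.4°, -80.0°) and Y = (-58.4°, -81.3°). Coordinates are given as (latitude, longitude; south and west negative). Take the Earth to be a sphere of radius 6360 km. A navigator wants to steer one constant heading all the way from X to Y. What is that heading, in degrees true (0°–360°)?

Meridional parts: M(φ₁)=-1.1065, M(φ₂)=-1.2624 → ΔM = -0.1559;  Δλ = -0.0227 rad
tan C = Δλ / ΔM = +0.1455 → C = 188.28°

188.3°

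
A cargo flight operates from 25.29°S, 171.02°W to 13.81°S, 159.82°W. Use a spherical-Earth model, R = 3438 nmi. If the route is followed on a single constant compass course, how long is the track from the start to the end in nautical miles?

935 nmi

Δψ = ln[tan(π/4+φ₂/2)/tan(π/4+φ₁/2)] = +0.2131;  Δφ = +0.2004 rad,  Δλ = +0.1955 rad
q = Δφ/Δψ = 0.9404
d = R·√(Δφ² + q²Δλ²) = 3438·0.27191 = 935 nmi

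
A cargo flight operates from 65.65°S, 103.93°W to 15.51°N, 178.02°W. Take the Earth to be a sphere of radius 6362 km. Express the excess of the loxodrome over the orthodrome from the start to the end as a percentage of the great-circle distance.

Great circle: σ = 1.7059 rad → d_gc = Rσ = 10853.0 km
Rhumb: Δφ = +1.4165, Δλ = -1.2931, Δψ = +1.8077, q = Δφ/Δψ = 0.7836 → d_rh = R√(Δφ²+q²Δλ²) = 11080.2 km
Excess = (11080.2 − 10853.0) / 10853.0 = 227.2 / 10853.0 = 2.09% ≈ 2.1%

2.1%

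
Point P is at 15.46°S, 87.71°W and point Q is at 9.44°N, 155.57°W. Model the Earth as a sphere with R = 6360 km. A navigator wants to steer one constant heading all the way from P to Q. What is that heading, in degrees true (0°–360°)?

Δψ = ln[tan(π/4+φ₂/2)/tan(π/4+φ₁/2)] = +0.4387
Δλ = -1.1844 rad (taken the short way round)
course = atan2(Δλ, Δψ) = 290.32°

290.3°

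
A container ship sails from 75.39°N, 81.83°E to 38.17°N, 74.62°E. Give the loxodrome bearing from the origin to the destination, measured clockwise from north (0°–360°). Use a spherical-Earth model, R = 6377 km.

Δψ = ln[tan(π/4+φ₂/2)/tan(π/4+φ₁/2)] = -1.3325
Δλ = -0.1258 rad (taken the short way round)
course = atan2(Δλ, Δψ) = 185.39°

185.4°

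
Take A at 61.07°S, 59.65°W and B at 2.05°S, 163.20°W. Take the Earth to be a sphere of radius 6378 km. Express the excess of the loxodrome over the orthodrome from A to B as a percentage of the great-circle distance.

5.7%

Great circle: σ = 1.6528 rad → d_gc = Rσ = 10541.8 km
Rhumb: Δφ = +1.0301, Δλ = -1.8073, Δψ = +1.3191, q = Δφ/Δψ = 0.7809 → d_rh = R√(Δφ²+q²Δλ²) = 11143.8 km
Excess = (11143.8 − 10541.8) / 10541.8 = 602.0 / 10541.8 = 5.71% ≈ 5.7%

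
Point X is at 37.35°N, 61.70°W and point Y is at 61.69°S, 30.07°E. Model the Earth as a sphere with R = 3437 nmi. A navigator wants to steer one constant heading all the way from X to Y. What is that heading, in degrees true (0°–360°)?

142.4°

Δψ = ln[tan(π/4+φ₂/2)/tan(π/4+φ₁/2)] = -2.0812
Δλ = +1.6017 rad (taken the short way round)
course = atan2(Δλ, Δψ) = 142.42°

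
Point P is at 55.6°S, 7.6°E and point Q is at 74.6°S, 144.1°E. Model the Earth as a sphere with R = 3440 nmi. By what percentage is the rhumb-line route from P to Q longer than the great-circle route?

24.1%

Great circle: σ = 0.8139 rad → d_gc = Rσ = 2799.9 nmi
Rhumb: Δφ = -0.3316, Δλ = +2.3824, Δψ = -0.8283, q = Δφ/Δψ = 0.4003 → d_rh = R√(Δφ²+q²Δλ²) = 3473.6 nmi
Excess = (3473.6 − 2799.9) / 2799.9 = 673.7 / 2799.9 = 24.06% ≈ 24.1%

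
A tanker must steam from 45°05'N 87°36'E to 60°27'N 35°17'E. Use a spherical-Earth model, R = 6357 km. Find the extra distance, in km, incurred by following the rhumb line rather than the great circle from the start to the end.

Great circle: cos σ = sin φ₁ sin φ₂ + cos φ₁ cos φ₂ cos Δλ,  σ = 0.5937 rad → d_gc = 3774.0 km
Rhumb line: Δψ = +0.4493, q = Δφ/Δψ = 0.5969, d_rh = R√(Δφ²+q²Δλ²) = 3861.4 km
Excess = 3861.4 − 3774.0 = 87.4 ≈ 87 km

87 km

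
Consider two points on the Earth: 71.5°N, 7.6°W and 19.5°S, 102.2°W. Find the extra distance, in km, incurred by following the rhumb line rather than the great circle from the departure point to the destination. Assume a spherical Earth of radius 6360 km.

510 km

Great circle: cos σ = sin φ₁ sin φ₂ + cos φ₁ cos φ₂ cos Δλ,  σ = 1.9183 rad → d_gc = 12200.3 km
Rhumb line: Δψ = -2.1620, q = Δφ/Δψ = 0.7346, d_rh = R√(Δφ²+q²Δλ²) = 12710.1 km
Excess = 12710.1 − 12200.3 = 509.8 ≈ 510 km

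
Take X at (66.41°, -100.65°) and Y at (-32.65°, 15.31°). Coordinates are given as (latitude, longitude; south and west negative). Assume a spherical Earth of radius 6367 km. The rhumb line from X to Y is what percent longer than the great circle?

4.3%

Great circle: σ = 2.2678 rad → d_gc = Rσ = 14439.1 km
Rhumb: Δφ = -1.7289, Δλ = +2.0239, Δψ = -2.1697, q = Δφ/Δψ = 0.7968 → d_rh = R√(Δφ²+q²Δλ²) = 15053.6 km
Excess = (15053.6 − 14439.1) / 14439.1 = 614.5 / 14439.1 = 4.26% ≈ 4.3%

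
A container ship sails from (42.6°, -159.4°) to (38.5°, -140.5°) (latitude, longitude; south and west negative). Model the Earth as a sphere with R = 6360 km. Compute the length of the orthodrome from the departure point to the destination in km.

1654 km

Haversine: a = sin²(Δφ/2)+cos φ₁ cos φ₂ sin²(Δλ/2) = 0.01681;  σ = 2·atan2(√a,√(1−a))
σ = 14.899° → d = Rσ = 6360·0.26003 = 1654 km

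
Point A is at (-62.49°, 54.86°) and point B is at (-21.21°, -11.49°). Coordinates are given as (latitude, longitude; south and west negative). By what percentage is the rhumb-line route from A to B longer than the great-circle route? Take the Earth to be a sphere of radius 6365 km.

2.9%

Great circle: σ = 1.0545 rad → d_gc = Rσ = 6712.2 km
Rhumb: Δφ = +0.7205, Δλ = -1.1580, Δψ = +1.0284, q = Δφ/Δψ = 0.7006 → d_rh = R√(Δφ²+q²Δλ²) = 6906.1 km
Excess = (6906.1 − 6712.2) / 6712.2 = 193.9 / 6712.2 = 2.89% ≈ 2.9%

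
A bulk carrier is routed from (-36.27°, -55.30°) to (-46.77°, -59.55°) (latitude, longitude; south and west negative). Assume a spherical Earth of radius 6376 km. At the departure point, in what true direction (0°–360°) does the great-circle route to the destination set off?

θ = atan2( sin Δλ·cos φ₂ ,  cos φ₁ sin φ₂ − sin φ₁ cos φ₂ cos Δλ )
  = atan2(-0.0508, -0.1833) = 195.47°

195.5°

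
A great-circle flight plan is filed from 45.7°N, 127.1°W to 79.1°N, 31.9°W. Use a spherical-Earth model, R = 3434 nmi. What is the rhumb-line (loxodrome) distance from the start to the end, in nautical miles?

3044 nmi

Δψ = ln[tan(π/4+φ₂/2)/tan(π/4+φ₁/2)] = +1.4508;  Δφ = +0.5829 rad,  Δλ = +1.6616 rad
q = Δφ/Δψ = 0.4018
d = R·√(Δφ² + q²Δλ²) = 3434·0.88630 = 3044 nmi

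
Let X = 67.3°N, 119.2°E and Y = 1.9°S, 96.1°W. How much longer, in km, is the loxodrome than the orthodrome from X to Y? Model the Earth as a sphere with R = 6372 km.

Great circle: cos σ = sin φ₁ sin φ₂ + cos φ₁ cos φ₂ cos Δλ,  σ = 1.9234 rad → d_gc = 12256.1 km
Rhumb line: Δψ = -1.6390, q = Δφ/Δψ = 0.7369, d_rh = R√(Δφ²+q²Δλ²) = 14136.9 km
Excess = 14136.9 − 12256.1 = 1880.8 ≈ 1881 km

1881 km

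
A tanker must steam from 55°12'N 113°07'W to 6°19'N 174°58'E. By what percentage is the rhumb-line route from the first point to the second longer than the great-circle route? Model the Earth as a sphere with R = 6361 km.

Great circle: σ = 1.3011 rad → d_gc = Rσ = 8276.4 km
Rhumb: Δφ = -0.8532, Δλ = -1.2552, Δψ = -1.0499, q = Δφ/Δψ = 0.8127 → d_rh = R√(Δφ²+q²Δλ²) = 8458.8 km
Excess = (8458.8 − 8276.4) / 8276.4 = 182.4 / 8276.4 = 2.20% ≈ 2.2%

2.2%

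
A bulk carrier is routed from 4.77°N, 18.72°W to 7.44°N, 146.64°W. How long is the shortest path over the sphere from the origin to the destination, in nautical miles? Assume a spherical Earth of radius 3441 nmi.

Haversine: a = sin²(Δφ/2)+cos φ₁ cos φ₂ sin²(Δλ/2) = 0.79825;  σ = 2·atan2(√a,√(1−a))
σ = 126.620° → d = Rσ = 3441·2.20994 = 7604 nmi

7604 nmi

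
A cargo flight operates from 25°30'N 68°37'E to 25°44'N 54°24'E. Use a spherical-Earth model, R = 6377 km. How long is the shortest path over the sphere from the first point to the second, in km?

1426 km

Haversine: a = sin²(Δφ/2)+cos φ₁ cos φ₂ sin²(Δλ/2) = 0.01245;  σ = 2·atan2(√a,√(1−a))
σ = 12.815° → d = Rσ = 6377·0.22367 = 1426 km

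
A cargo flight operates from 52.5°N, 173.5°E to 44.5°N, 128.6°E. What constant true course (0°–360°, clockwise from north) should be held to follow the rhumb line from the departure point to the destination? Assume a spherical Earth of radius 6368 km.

254.9°

Δψ = ln[tan(π/4+φ₂/2)/tan(π/4+φ₁/2)] = -0.2113
Δλ = -0.7837 rad (taken the short way round)
course = atan2(Δλ, Δψ) = 254.91°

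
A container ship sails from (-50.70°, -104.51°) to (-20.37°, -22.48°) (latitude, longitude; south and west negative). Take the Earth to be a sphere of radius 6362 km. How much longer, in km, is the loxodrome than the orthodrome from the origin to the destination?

272 km

Great circle: cos σ = sin φ₁ sin φ₂ + cos φ₁ cos φ₂ cos Δλ,  σ = 1.2114 rad → d_gc = 7707.1 km
Rhumb line: Δψ = +0.6666, q = Δφ/Δψ = 0.7942, d_rh = R√(Δφ²+q²Δλ²) = 7979.0 km
Excess = 7979.0 − 7707.1 = 271.9 ≈ 272 km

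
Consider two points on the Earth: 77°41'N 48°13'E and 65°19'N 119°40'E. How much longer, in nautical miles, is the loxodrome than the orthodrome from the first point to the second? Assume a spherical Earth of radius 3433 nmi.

Great circle: cos σ = sin φ₁ sin φ₂ + cos φ₁ cos φ₂ cos Δλ,  σ = 0.4127 rad → d_gc = 1416.7 nmi
Rhumb line: Δψ = -0.7069, q = Δφ/Δψ = 0.3053, d_rh = R√(Δφ²+q²Δλ²) = 1502.5 nmi
Excess = 1502.5 − 1416.7 = 85.8 ≈ 86 nmi

86 nmi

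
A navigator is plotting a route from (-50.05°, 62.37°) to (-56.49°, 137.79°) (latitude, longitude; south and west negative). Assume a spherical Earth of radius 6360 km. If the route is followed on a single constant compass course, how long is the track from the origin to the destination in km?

Rhumb course C = atan2(Δλ, Δψ) with Δψ = ln[tan(π/4+φ₂/2)/tan(π/4+φ₁/2)] = -0.1884, Δλ = +1.3163 → C = 98.15°
d = R·|Δφ| / |cos C| = 6360·0.11240 / 0.14168 = 5046 km

5046 km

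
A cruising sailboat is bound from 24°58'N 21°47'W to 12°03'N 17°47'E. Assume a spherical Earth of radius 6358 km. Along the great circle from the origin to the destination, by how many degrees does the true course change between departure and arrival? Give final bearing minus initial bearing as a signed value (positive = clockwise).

+13.1°

At departure: θ₁ = atan2(sin Δλ cos φ₂, cos φ₁ sin φ₂ − sin φ₁ cos φ₂ cos Δλ) = 101.70°
At arrival: θ₂ = atan2(sin Δλ cos φ₁, −cos φ₂ sin φ₁ + sin φ₂ cos φ₁ cos Δλ) = 114.81°
Δθ = θ₂ − θ₁ = +13.1°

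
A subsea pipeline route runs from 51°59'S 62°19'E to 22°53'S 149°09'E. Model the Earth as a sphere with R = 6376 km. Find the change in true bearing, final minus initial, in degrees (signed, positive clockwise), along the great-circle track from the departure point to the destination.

At departure: θ₁ = atan2(sin Δλ cos φ₂, cos φ₁ sin φ₂ − sin φ₁ cos φ₂ cos Δλ) = 102.23°
At arrival: θ₂ = atan2(sin Δλ cos φ₁, −cos φ₂ sin φ₁ + sin φ₂ cos φ₁ cos Δλ) = 40.79°
Δθ = θ₂ − θ₁ = -61.4°

-61.4°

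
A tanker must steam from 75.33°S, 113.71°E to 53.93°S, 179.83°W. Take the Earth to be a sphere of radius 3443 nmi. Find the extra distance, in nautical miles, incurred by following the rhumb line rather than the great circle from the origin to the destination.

93 nmi

Great circle: cos σ = sin φ₁ sin φ₂ + cos φ₁ cos φ₂ cos Δλ,  σ = 0.5707 rad → d_gc = 1965.1 nmi
Rhumb line: Δψ = +0.9280, q = Δφ/Δψ = 0.4025, d_rh = R√(Δφ²+q²Δλ²) = 2058.5 nmi
Excess = 2058.5 − 1965.1 = 93.4 ≈ 93 nmi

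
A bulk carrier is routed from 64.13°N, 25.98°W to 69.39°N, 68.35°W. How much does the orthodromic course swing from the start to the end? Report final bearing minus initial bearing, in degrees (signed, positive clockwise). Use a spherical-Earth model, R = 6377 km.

-39.2°

Initial bearing θ₁ = atan2(sin Δλ cos φ₂, cos φ₁ sin φ₂ − sin φ₁ cos φ₂ cos Δλ) = 306.32°
Final bearing θ₂ = (initial bearing from the destination back to the start) + 180° = 267.08°
Δθ = θ₂ − θ₁ = -39.2°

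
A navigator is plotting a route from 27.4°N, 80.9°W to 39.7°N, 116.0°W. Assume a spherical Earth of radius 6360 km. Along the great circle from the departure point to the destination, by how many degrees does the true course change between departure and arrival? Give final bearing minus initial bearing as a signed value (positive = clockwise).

At departure: θ₁ = atan2(sin Δλ cos φ₂, cos φ₁ sin φ₂ − sin φ₁ cos φ₂ cos Δλ) = 302.09°
At arrival: θ₂ = atan2(sin Δλ cos φ₁, −cos φ₂ sin φ₁ + sin φ₂ cos φ₁ cos Δλ) = 282.15°
Δθ = θ₂ − θ₁ = -19.9°

-19.9°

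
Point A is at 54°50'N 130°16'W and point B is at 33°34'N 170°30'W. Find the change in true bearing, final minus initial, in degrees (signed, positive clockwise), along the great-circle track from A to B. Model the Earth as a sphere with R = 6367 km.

-29.1°

Initial bearing θ₁ = atan2(sin Δλ cos φ₂, cos φ₁ sin φ₂ − sin φ₁ cos φ₂ cos Δλ) = 249.47°
Final bearing θ₂ = (initial bearing from the destination back to the start) + 180° = 220.34°
Δθ = θ₂ − θ₁ = -29.1°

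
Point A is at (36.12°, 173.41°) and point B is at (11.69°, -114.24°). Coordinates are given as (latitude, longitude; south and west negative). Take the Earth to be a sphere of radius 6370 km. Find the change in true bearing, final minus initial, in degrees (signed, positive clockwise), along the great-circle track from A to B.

+33.7°

Initial bearing θ₁ = atan2(sin Δλ cos φ₂, cos φ₁ sin φ₂ − sin φ₁ cos φ₂ cos Δλ) = 90.70°
Final bearing θ₂ = (initial bearing from the destination back to the start) + 180° = 124.43°
Δθ = θ₂ − θ₁ = +33.7°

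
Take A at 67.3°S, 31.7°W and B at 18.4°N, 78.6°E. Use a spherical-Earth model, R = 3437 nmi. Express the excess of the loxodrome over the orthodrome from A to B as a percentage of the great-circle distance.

5.4%

Great circle: σ = 2.0023 rad → d_gc = Rσ = 6881.9 nmi
Rhumb: Δφ = +1.4957, Δλ = +1.9251, Δψ = +1.9326, q = Δφ/Δψ = 0.7739 → d_rh = R√(Δφ²+q²Δλ²) = 7256.2 nmi
Excess = (7256.2 − 6881.9) / 6881.9 = 374.3 / 6881.9 = 5.44% ≈ 5.4%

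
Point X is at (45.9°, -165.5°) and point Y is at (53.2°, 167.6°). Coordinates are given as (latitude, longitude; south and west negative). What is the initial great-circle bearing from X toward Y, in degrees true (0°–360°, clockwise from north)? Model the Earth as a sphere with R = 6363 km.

θ = atan2( sin Δλ·cos φ₂ ,  cos φ₁ sin φ₂ − sin φ₁ cos φ₂ cos Δλ )
  = atan2(-0.2710, +0.1736) = 302.64°

302.6°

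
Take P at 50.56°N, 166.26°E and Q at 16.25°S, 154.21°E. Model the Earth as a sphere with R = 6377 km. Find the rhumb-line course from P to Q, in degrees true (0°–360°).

Δψ = ln[tan(π/4+φ₂/2)/tan(π/4+φ₁/2)] = -1.3135
Δλ = -0.2103 rad (taken the short way round)
course = atan2(Δλ, Δψ) = 189.10°

189.1°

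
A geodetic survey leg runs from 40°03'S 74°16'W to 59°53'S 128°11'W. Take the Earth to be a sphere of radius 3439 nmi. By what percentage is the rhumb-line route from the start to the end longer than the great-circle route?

2.3%

Great circle: σ = 0.6716 rad → d_gc = Rσ = 2309.7 nmi
Rhumb: Δφ = -0.3462, Δλ = -0.9410, Δψ = -0.5488, q = Δφ/Δψ = 0.6307 → d_rh = R√(Δφ²+q²Δλ²) = 2362.9 nmi
Excess = (2362.9 − 2309.7) / 2309.7 = 53.2 / 2309.7 = 2.30% ≈ 2.3%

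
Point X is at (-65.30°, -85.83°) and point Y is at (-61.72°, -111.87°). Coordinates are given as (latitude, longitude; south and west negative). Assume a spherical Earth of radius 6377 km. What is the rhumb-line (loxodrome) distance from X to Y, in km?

Rhumb course C = atan2(Δλ, Δψ) with Δψ = ln[tan(π/4+φ₂/2)/tan(π/4+φ₁/2)] = +0.1403, Δλ = -0.4545 → C = 287.15°
d = R·|Δφ| / |cos C| = 6377·0.06248 / 0.29495 = 1351 km

1351 km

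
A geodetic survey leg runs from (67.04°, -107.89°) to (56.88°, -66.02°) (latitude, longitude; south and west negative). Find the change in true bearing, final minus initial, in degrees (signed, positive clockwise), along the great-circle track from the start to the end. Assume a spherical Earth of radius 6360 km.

+37.5°

At departure: θ₁ = atan2(sin Δλ cos φ₂, cos φ₁ sin φ₂ − sin φ₁ cos φ₂ cos Δλ) = 97.49°
At arrival: θ₂ = atan2(sin Δλ cos φ₁, −cos φ₂ sin φ₁ + sin φ₂ cos φ₁ cos Δλ) = 134.94°
Δθ = θ₂ − θ₁ = +37.5°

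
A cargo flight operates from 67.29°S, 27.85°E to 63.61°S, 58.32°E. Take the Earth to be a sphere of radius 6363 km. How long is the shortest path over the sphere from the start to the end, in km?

Haversine: a = sin²(Δφ/2)+cos φ₁ cos φ₂ sin²(Δλ/2) = 0.01288;  σ = 2·atan2(√a,√(1−a))
σ = 13.033° → d = Rσ = 6363·0.22747 = 1447 km

1447 km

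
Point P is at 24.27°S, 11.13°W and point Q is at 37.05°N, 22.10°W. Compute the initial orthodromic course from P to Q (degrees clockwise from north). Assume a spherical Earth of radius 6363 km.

350.1°

θ = atan2( sin Δλ·cos φ₂ ,  cos φ₁ sin φ₂ − sin φ₁ cos φ₂ cos Δλ )
  = atan2(-0.1519, +0.8713) = 350.11°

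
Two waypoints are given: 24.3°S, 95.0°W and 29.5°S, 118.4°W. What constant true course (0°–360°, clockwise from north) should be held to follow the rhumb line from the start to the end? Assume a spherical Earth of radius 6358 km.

256.0°

Meridional parts: M(φ₁)=-0.4374, M(φ₂)=-0.5393 → ΔM = -0.1018;  Δλ = -0.4084 rad
tan C = Δλ / ΔM = +4.0110 → C = 256.00°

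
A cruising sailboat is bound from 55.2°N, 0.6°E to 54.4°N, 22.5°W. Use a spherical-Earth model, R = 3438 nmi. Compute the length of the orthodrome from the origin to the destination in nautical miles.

797 nmi

Haversine: a = sin²(Δφ/2)+cos φ₁ cos φ₂ sin²(Δλ/2) = 0.01337;  σ = 2·atan2(√a,√(1−a))
σ = 13.278° → d = Rσ = 3438·0.23175 = 797 nmi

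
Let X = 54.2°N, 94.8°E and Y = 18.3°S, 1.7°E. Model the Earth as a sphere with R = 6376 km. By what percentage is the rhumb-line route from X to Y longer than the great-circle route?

2.0%

Great circle: σ = 1.8595 rad → d_gc = Rσ = 11856.1 km
Rhumb: Δφ = -1.2654, Δλ = -1.6249, Δψ = -1.4551, q = Δφ/Δψ = 0.8696 → d_rh = R√(Δφ²+q²Δλ²) = 12093.9 km
Excess = (12093.9 − 11856.1) / 11856.1 = 237.8 / 11856.1 = 2.01% ≈ 2.0%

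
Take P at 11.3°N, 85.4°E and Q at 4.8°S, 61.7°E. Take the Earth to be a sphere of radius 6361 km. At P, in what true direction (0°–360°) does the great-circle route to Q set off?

236.9°

N = sin Δλ·cos φ₂ = -0.4005;  D = cos φ₁ sin φ₂ − sin φ₁ cos φ₂ cos Δλ = -0.2608
initial course = atan2(N, D) = 236.93°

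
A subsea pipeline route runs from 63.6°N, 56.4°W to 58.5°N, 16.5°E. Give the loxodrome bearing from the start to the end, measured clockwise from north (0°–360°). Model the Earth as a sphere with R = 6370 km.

98.2°

Δψ = ln[tan(π/4+φ₂/2)/tan(π/4+φ₁/2)] = -0.1844
Δλ = +1.2723 rad (taken the short way round)
course = atan2(Δλ, Δψ) = 98.24°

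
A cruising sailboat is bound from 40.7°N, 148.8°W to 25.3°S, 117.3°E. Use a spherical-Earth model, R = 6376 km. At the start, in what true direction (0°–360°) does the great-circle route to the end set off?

N = sin Δλ·cos φ₂ = -0.9020;  D = cos φ₁ sin φ₂ − sin φ₁ cos φ₂ cos Δλ = -0.2839
initial course = atan2(N, D) = 252.53°

252.5°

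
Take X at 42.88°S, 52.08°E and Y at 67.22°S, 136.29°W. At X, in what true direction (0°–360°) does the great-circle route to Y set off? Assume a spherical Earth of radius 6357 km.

N = sin Δλ·cos φ₂ = +0.0564;  D = cos φ₁ sin φ₂ − sin φ₁ cos φ₂ cos Δλ = -0.9363
initial course = atan2(N, D) = 176.56°

176.6°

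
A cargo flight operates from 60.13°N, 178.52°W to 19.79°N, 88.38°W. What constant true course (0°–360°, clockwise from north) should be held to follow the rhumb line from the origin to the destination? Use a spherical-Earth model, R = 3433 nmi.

Δψ = ln[tan(π/4+φ₂/2)/tan(π/4+φ₁/2)] = -0.9690
Δλ = +1.5732 rad (taken the short way round)
course = atan2(Δλ, Δψ) = 121.63°

121.6°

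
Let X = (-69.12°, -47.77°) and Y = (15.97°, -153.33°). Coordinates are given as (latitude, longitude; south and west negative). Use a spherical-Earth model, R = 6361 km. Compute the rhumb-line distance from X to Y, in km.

12922 km

Rhumb course C = atan2(Δλ, Δψ) with Δψ = ln[tan(π/4+φ₂/2)/tan(π/4+φ₁/2)] = +1.9738, Δλ = -1.8424 → C = 316.97°
d = R·|Δφ| / |cos C| = 6361·1.48510 / 0.73103 = 12922 km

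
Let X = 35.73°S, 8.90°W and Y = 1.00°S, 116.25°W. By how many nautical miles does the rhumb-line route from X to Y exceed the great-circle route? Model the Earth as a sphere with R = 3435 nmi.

Great circle: cos σ = sin φ₁ sin φ₂ + cos φ₁ cos φ₂ cos Δλ,  σ = 1.8048 rad → d_gc = 6199.40 nmi
Rhumb line: Δψ = +0.6510, q = Δφ/Δψ = 0.9311, d_rh = R√(Δφ²+q²Δλ²) = 6343.86 nmi
Excess = 6343.86 − 6199.40 = 144.46 ≈ 144 nmi

144 nmi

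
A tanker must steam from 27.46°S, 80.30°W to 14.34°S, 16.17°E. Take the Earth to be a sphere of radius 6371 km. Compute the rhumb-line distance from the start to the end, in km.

10099 km

Rhumb course C = atan2(Δλ, Δψ) with Δψ = ln[tan(π/4+φ₂/2)/tan(π/4+φ₁/2)] = +0.2458, Δλ = +1.6837 → C = 81.69°
d = R·|Δφ| / |cos C| = 6371·0.22899 / 0.14446 = 10099 km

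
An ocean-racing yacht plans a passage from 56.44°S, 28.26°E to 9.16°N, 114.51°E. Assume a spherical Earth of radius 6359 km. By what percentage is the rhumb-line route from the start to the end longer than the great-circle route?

Great circle: σ = 1.6679 rad → d_gc = Rσ = 10606.2 km
Rhumb: Δφ = +1.1449, Δλ = +1.5053, Δψ = +1.3594, q = Δφ/Δψ = 0.8422 → d_rh = R√(Δφ²+q²Δλ²) = 10863.1 km
Excess = (10863.1 − 10606.2) / 10606.2 = 256.9 / 10606.2 = 2.42% ≈ 2.4%

2.4%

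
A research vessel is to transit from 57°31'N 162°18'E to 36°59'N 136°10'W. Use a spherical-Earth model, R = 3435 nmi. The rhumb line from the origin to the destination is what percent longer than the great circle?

2.8%

Great circle: σ = 0.7785 rad → d_gc = Rσ = 2674.2 nmi
Rhumb: Δφ = -0.3584, Δλ = +1.0740, Δψ = -0.5377, q = Δφ/Δψ = 0.6665 → d_rh = R√(Δφ²+q²Δλ²) = 2749.6 nmi
Excess = (2749.6 − 2674.2) / 2674.2 = 75.4 / 2674.2 = 2.82% ≈ 2.8%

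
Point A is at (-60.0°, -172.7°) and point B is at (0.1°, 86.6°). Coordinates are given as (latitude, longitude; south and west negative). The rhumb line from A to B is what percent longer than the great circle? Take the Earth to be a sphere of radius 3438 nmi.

Great circle: σ = 1.6653 rad → d_gc = Rσ = 5725.2 nmi
Rhumb: Δφ = +1.0489, Δλ = -1.7575, Δψ = +1.3187, q = Δφ/Δψ = 0.7954 → d_rh = R√(Δφ²+q²Δλ²) = 6008.9 nmi
Excess = (6008.9 − 5725.2) / 5725.2 = 283.7 / 5725.2 = 4.96% ≈ 5.0%

5.0%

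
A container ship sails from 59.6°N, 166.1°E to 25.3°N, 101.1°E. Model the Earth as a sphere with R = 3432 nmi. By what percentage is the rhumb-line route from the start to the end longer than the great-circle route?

Great circle: σ = 0.9741 rad → d_gc = Rσ = 3343.0 nmi
Rhumb: Δφ = -0.5986, Δλ = -1.1345, Δψ = -0.8464, q = Δφ/Δψ = 0.7073 → d_rh = R√(Δφ²+q²Δλ²) = 3435.7 nmi
Excess = (3435.7 − 3343.0) / 3343.0 = 92.7 / 3343.0 = 2.77% ≈ 2.8%

2.8%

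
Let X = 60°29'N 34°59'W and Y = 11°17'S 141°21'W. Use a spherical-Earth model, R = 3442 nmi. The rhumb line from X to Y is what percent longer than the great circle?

Great circle: σ = 1.8822 rad → d_gc = Rσ = 6478.6 nmi
Rhumb: Δφ = -1.2526, Δλ = -1.8564, Δψ = -1.5322, q = Δφ/Δψ = 0.8175 → d_rh = R√(Δφ²+q²Δλ²) = 6773.2 nmi
Excess = (6773.2 − 6478.6) / 6478.6 = 294.6 / 6478.6 = 4.547% ≈ 4.5%

4.5%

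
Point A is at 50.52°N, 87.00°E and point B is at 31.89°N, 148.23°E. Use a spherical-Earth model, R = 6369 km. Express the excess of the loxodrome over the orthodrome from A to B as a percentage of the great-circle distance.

2.3%

Great circle: σ = 0.8398 rad → d_gc = Rσ = 5348.9 km
Rhumb: Δφ = -0.3252, Δλ = +1.0687, Δψ = -0.4371, q = Δφ/Δψ = 0.7439 → d_rh = R√(Δφ²+q²Δλ²) = 5470.2 km
Excess = (5470.2 − 5348.9) / 5348.9 = 121.3 / 5348.9 = 2.27% ≈ 2.3%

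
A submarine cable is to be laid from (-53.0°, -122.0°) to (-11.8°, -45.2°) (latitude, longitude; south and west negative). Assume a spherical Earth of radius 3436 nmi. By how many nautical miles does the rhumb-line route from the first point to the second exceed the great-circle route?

Great circle: cos σ = sin φ₁ sin φ₂ + cos φ₁ cos φ₂ cos Δλ,  σ = 1.2684 rad → d_gc = 4358.1 nmi
Rhumb line: Δψ = +0.8874, q = Δφ/Δψ = 0.8103, d_rh = R√(Δφ²+q²Δλ²) = 4475.7 nmi
Excess = 4475.7 − 4358.1 = 117.6 ≈ 118 nmi

118 nmi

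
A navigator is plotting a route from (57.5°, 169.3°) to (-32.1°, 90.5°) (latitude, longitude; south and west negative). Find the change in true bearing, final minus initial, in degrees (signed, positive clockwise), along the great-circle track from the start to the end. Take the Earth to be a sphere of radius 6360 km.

At departure: θ₁ = atan2(sin Δλ cos φ₂, cos φ₁ sin φ₂ − sin φ₁ cos φ₂ cos Δλ) = 242.95°
At arrival: θ₂ = atan2(sin Δλ cos φ₁, −cos φ₂ sin φ₁ + sin φ₂ cos φ₁ cos Δλ) = 214.39°
Δθ = θ₂ − θ₁ = -28.6°

-28.6°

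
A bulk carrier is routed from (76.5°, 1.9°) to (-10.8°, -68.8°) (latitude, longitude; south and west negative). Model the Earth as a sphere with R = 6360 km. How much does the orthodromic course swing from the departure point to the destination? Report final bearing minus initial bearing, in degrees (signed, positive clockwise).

-56.0°

At departure: θ₁ = atan2(sin Δλ cos φ₂, cos φ₁ sin φ₂ − sin φ₁ cos φ₂ cos Δλ) = 248.81°
At arrival: θ₂ = atan2(sin Δλ cos φ₁, −cos φ₂ sin φ₁ + sin φ₂ cos φ₁ cos Δλ) = 192.80°
Δθ = θ₂ − θ₁ = -56.0°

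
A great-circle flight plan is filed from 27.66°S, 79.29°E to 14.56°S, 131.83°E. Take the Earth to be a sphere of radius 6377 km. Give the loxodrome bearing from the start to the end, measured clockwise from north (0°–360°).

75.0°

Meridional parts: M(φ₁)=-0.5027, M(φ₂)=-0.2569 → ΔM = +0.2458;  Δλ = +0.9170 rad
tan C = Δλ / ΔM = +3.7309 → C = 75.00°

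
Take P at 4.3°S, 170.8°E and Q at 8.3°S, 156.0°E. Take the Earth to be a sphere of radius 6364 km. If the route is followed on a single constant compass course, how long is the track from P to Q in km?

1693 km

Δψ = ln[tan(π/4+φ₂/2)/tan(π/4+φ₁/2)] = -0.0703;  Δφ = -0.0698 rad,  Δλ = -0.2583 rad
q = Δφ/Δψ = 0.9938
d = R·√(Δφ² + q²Δλ²) = 6364·0.26602 = 1693 km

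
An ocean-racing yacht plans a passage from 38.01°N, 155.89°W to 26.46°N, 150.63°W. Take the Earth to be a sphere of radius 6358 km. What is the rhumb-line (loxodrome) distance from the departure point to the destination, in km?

Δψ = ln[tan(π/4+φ₂/2)/tan(π/4+φ₁/2)] = -0.2390;  Δφ = -0.2016 rad,  Δλ = +0.0918 rad
q = Δφ/Δψ = 0.8433
d = R·√(Δφ² + q²Δλ²) = 6358·0.21594 = 1373 km

1373 km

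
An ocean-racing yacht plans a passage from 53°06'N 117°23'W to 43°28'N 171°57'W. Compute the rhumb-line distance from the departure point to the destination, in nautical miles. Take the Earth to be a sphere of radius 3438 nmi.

2245 nmi

Rhumb course C = atan2(Δλ, Δψ) with Δψ = ln[tan(π/4+φ₂/2)/tan(π/4+φ₁/2)] = -0.2537, Δλ = -0.9524 → C = 255.08°
d = R·|Δφ| / |cos C| = 3438·0.16813 / 0.25743 = 2245 nmi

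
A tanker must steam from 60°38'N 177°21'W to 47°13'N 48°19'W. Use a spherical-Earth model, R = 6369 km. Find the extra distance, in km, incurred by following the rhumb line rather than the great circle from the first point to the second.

Great circle: cos σ = sin φ₁ sin φ₂ + cos φ₁ cos φ₂ cos Δλ,  σ = 1.1265 rad → d_gc = 7174.5 km
Rhumb line: Δψ = -0.4021, q = Δφ/Δψ = 0.5824, d_rh = R√(Δφ²+q²Δλ²) = 8485.2 km
Excess = 8485.2 − 7174.5 = 1310.7 ≈ 1311 km

1311 km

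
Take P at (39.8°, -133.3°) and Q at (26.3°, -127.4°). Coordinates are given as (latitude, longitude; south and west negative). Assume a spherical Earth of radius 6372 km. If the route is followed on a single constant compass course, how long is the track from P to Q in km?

1598 km

Rhumb course C = atan2(Δλ, Δψ) with Δψ = ln[tan(π/4+φ₂/2)/tan(π/4+φ₁/2)] = -0.2823, Δλ = +0.1030 → C = 159.96°
d = R·|Δφ| / |cos C| = 6372·0.23562 / 0.93946 = 1598 km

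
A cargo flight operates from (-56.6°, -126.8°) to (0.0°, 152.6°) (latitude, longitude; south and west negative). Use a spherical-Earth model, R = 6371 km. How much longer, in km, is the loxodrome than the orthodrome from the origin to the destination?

245 km

Great circle: cos σ = sin φ₁ sin φ₂ + cos φ₁ cos φ₂ cos Δλ,  σ = 1.4808 rad → d_gc = 9434.0 km
Rhumb line: Δψ = +1.2039, q = Δφ/Δψ = 0.8205, d_rh = R√(Δφ²+q²Δλ²) = 9679.3 km
Excess = 9679.3 − 9434.0 = 245.3 ≈ 245 km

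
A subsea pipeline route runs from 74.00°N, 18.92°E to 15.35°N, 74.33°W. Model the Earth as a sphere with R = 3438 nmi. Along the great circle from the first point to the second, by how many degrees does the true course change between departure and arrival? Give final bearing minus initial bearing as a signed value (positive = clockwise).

-81.0°

Initial bearing θ₁ = atan2(sin Δλ cos φ₂, cos φ₁ sin φ₂ − sin φ₁ cos φ₂ cos Δλ) = 277.43°
Final bearing θ₂ = (initial bearing from the destination back to the start) + 180° = 196.47°
Δθ = θ₂ − θ₁ = -81.0°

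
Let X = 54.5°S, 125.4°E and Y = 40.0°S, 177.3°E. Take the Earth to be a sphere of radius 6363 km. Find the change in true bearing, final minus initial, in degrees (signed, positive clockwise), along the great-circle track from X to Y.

At departure: θ₁ = atan2(sin Δλ cos φ₂, cos φ₁ sin φ₂ − sin φ₁ cos φ₂ cos Δλ) = 88.90°
At arrival: θ₂ = atan2(sin Δλ cos φ₁, −cos φ₂ sin φ₁ + sin φ₂ cos φ₁ cos Δλ) = 49.28°
Δθ = θ₂ − θ₁ = -39.6°

-39.6°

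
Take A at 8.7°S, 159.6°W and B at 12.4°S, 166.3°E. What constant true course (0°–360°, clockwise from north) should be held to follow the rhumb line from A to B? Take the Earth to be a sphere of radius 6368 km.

Meridional parts: M(φ₁)=-0.1524, M(φ₂)=-0.2181 → ΔM = -0.0657;  Δλ = -0.5952 rad
tan C = Δλ / ΔM = +9.0587 → C = 263.70°

263.7°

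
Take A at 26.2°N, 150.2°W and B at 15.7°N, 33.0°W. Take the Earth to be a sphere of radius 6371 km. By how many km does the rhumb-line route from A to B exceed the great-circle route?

Great circle: cos σ = sin φ₁ sin φ₂ + cos φ₁ cos φ₂ cos Δλ,  σ = 1.8498 rad → d_gc = 11784.8 km
Rhumb line: Δψ = -0.1966, q = Δφ/Δψ = 0.9322, d_rh = R√(Δφ²+q²Δλ²) = 12204.5 km
Excess = 12204.5 − 11784.8 = 419.7 ≈ 420 km

420 km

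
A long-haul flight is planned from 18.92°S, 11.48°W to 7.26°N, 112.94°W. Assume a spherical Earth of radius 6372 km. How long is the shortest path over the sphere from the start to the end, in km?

Haversine: a = sin²(Δφ/2)+cos φ₁ cos φ₂ sin²(Δλ/2) = 0.61371;  σ = 2·atan2(√a,√(1−a))
σ = 103.145° → d = Rσ = 6372·1.80022 = 11471 km

11471 km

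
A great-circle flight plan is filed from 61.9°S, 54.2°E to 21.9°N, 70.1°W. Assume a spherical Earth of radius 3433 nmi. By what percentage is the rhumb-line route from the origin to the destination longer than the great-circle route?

5.7%

Great circle: σ = 2.1838 rad → d_gc = Rσ = 7496.9 nmi
Rhumb: Δφ = +1.4626, Δλ = -2.1694, Δψ = +1.7772, q = Δφ/Δψ = 0.8230 → d_rh = R√(Δφ²+q²Δλ²) = 7923.4 nmi
Excess = (7923.4 − 7496.9) / 7496.9 = 426.5 / 7496.9 = 5.69% ≈ 5.7%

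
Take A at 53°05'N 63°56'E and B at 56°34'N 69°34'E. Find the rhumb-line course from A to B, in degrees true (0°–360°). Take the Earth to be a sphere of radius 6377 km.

Δψ = ln[tan(π/4+φ₂/2)/tan(π/4+φ₁/2)] = +0.1056
Δλ = +0.0983 rad (taken the short way round)
course = atan2(Δλ, Δψ) = 42.95°

43.0°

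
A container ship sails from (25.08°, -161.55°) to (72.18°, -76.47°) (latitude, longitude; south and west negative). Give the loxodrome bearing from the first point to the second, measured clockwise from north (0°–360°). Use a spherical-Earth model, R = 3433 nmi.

46.7°

Meridional parts: M(φ₁)=+0.4524, M(φ₂)=+1.8529 → ΔM = +1.4005;  Δλ = +1.4849 rad
tan C = Δλ / ΔM = +1.0603 → C = 46.68°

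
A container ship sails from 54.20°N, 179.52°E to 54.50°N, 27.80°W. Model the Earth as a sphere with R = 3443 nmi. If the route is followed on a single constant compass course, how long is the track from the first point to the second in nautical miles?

5347 nmi

Δψ = ln[tan(π/4+φ₂/2)/tan(π/4+φ₁/2)] = +0.0090;  Δφ = +0.0052 rad,  Δλ = +2.6648 rad
q = Δφ/Δψ = 0.5828
d = R·√(Δφ² + q²Δλ²) = 3443·1.55311 = 5347 nmi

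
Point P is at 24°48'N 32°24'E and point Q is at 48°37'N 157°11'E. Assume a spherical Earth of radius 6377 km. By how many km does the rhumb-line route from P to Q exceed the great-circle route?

Great circle: cos σ = sin φ₁ sin φ₂ + cos φ₁ cos φ₂ cos Δλ,  σ = 1.5984 rad → d_gc = 10193.3 km
Rhumb line: Δψ = +0.5266, q = Δφ/Δψ = 0.7893, d_rh = R√(Δφ²+q²Δλ²) = 11278.4 km
Excess = 11278.4 − 10193.3 = 1085.1 ≈ 1085 km

1085 km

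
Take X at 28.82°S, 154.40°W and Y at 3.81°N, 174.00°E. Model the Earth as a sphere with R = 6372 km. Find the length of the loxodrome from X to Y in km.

4959 km

Rhumb course C = atan2(Δλ, Δψ) with Δψ = ln[tan(π/4+φ₂/2)/tan(π/4+φ₁/2)] = +0.5922, Δλ = -0.5515 → C = 317.04°
d = R·|Δφ| / |cos C| = 6372·0.56950 / 0.73180 = 4959 km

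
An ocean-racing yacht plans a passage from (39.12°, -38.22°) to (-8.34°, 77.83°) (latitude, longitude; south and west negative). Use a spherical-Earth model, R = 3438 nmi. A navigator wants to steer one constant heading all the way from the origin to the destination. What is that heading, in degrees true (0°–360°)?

113.7°

Meridional parts: M(φ₁)=+0.7430, M(φ₂)=-0.1461 → ΔM = -0.8891;  Δλ = +2.0255 rad
tan C = Δλ / ΔM = -2.2782 → C = 113.70°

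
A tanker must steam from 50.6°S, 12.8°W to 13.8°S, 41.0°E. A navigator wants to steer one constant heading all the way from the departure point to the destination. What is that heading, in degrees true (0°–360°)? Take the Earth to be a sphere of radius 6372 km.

50.1°

Meridional parts: M(φ₁)=-1.0271, M(φ₂)=-0.2432 → ΔM = +0.7839;  Δλ = +0.9390 rad
tan C = Δλ / ΔM = +1.1979 → C = 50.15°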